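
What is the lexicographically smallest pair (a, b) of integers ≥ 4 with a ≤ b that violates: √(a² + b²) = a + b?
Substituting (4, 4) into the claim:
LHS = √(4² + 4²) = 4·√(2) ≈ 5.657
RHS = 4 + 4 = 8

Since LHS ≠ RHS, this pair disproves the claim, and no lexicographically smaller pair (a ≤ b, integers ≥ 4) does.

For instance (7, 11) is also a counterexample (LHS = √(170) ≈ 13.04, RHS = 18), but it's lexicographically larger.

Answer: (a, b) = (4, 4)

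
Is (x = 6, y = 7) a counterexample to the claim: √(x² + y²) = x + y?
Substituting x = 6, y = 7:
LHS = √(6² + 7²) = √(85) ≈ 9.22
RHS = 6 + 7 = 13

Since LHS ≠ RHS, this pair disproves the claim.

Answer: Yes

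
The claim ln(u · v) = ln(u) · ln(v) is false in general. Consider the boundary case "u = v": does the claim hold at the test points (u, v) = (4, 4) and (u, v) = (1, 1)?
Only at (1, 1)

At (4, 4): LHS = ln(16) ≈ 2.773 ≠ RHS = ln(4)² ≈ 1.922
At (1, 1): LHS = 0, RHS = 0 → equal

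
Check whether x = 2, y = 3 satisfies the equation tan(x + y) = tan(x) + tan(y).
Substituting x = 2, y = 3:

LHS = tan(2 + 3) = tan(5) ≈ -3.381
RHS = tan(2) + tan(3) ≈ -2.328

LHS ≠ RHS, so the equation does not hold at this point.

Answer: Fails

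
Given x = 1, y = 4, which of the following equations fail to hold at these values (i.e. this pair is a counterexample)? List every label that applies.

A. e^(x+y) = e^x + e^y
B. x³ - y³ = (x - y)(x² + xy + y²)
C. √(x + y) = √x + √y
Evaluating each claim at the given values:
A. LHS = e^5 ≈ 148.4, RHS = e + e^4 ≈ 57.32 → fails here (LHS ≠ RHS)
B. LHS = -63, RHS = -63 → holds here (LHS = RHS)
C. LHS = √(5) ≈ 2.236, RHS = 3 → fails here (LHS ≠ RHS)

Answer: A, C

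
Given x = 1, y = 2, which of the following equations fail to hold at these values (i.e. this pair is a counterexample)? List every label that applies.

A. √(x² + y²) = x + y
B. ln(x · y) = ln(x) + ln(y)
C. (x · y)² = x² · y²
A

Evaluating each claim at the given values:
A. LHS = √(5) ≈ 2.236, RHS = 3 → fails here (LHS ≠ RHS)
B. LHS = ln(2) ≈ 0.6931, RHS = ln(2) ≈ 0.6931 → holds here (LHS = RHS)
C. LHS = 4, RHS = 4 → holds here (LHS = RHS)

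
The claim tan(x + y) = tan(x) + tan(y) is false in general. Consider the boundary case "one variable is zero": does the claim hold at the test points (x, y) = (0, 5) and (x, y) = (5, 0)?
At (0, 5): LHS = tan(5) ≈ -3.381, RHS = tan(5) ≈ -3.381 → equal
At (5, 0): LHS = tan(5) ≈ -3.381, RHS = tan(5) ≈ -3.381 → equal

So the claim does hold at both of these boundary points, even though it is not an identity.

Answer: Yes, holds at both test points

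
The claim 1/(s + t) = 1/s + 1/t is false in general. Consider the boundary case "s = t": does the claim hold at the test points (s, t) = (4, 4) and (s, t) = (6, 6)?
No, fails at both test points

At (4, 4): LHS = 1/8 ≠ RHS = 1/2
At (6, 6): LHS = 1/12 ≠ RHS = 1/3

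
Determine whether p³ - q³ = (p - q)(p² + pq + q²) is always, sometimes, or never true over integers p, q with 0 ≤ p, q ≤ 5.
Always true

The identity holds for every pair in the range. For instance at (p, q) = (0, 0): both sides equal 0.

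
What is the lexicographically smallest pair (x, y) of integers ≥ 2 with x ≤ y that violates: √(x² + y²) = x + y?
Substituting (2, 2) into the claim:
LHS = √(2² + 2²) = 2·√(2) ≈ 2.828
RHS = 2 + 2 = 4

Since LHS ≠ RHS, this pair disproves the claim, and no lexicographically smaller pair (x ≤ y, integers ≥ 2) does.

For instance (2, 5) is also a counterexample (LHS = √(29) ≈ 5.385, RHS = 7), but it's lexicographically larger.

Answer: (x, y) = (2, 2)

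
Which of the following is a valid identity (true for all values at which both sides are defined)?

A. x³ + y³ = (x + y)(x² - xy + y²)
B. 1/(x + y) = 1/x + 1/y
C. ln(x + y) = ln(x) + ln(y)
A: holds — e.g. at (2, 2), both sides equal 16.
B: fails at (1, 3) — LHS = 1/4, RHS = 4/3.
C: fails at (5, 5) — LHS = ln(10) ≈ 2.303, RHS = 2·ln(5) ≈ 3.219.

Answer: A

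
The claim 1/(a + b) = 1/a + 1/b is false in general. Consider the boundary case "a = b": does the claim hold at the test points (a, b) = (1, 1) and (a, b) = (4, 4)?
No, fails at both test points

At (1, 1): LHS = 1/2 ≠ RHS = 2
At (4, 4): LHS = 1/8 ≠ RHS = 1/2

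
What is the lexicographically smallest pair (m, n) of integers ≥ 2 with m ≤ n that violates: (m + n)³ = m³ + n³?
Substituting (2, 2) into the claim:
LHS = (2 + 2)³ = 64
RHS = 2³ + 2³ = 16

Since LHS ≠ RHS, this pair disproves the claim, and no lexicographically smaller pair (m ≤ n, integers ≥ 2) does.

For instance (5, 5) is also a counterexample (LHS = 1000, RHS = 250), but it's lexicographically larger.

Answer: (m, n) = (2, 2)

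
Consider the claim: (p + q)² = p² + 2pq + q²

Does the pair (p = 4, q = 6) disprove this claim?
No

Substituting p = 4, q = 6:
LHS = (4 + 6)² = 100
RHS = 4² + 2·4·6 + 6² = 100

The sides agree, so this pair does not disprove the claim.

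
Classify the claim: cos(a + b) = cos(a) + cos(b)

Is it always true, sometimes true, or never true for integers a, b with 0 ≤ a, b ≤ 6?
The claim fails for every pair in the range. For instance at (a, b) = (0, 1): LHS = cos(1) ≈ 0.5403, RHS = cos(1) + 1 ≈ 1.54.

Answer: Never true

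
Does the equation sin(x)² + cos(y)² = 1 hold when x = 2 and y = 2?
Substituting x = 2, y = 2:

LHS = sin(2)² + cos(2)² = 1
RHS = 1

LHS = RHS, so the equation holds at this point.

Answer: Holds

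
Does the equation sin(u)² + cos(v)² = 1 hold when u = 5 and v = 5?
Holds

Substituting u = 5, v = 5:

LHS = sin(5)² + cos(5)² = 1
RHS = 1

LHS = RHS, so the equation holds at this point.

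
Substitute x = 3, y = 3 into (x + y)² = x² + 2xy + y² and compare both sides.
LHS = (3 + 3)² = 36
RHS = 3² + 2·3·3 + 3² = 36

LHS = RHS: the two sides agree.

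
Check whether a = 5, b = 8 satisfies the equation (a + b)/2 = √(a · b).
Fails

Substituting a = 5, b = 8:

LHS = (5 + 8)/2 = 13/2
RHS = √(5 · 8) = 2·√(10) ≈ 6.325

LHS ≠ RHS, so the equation does not hold at this point.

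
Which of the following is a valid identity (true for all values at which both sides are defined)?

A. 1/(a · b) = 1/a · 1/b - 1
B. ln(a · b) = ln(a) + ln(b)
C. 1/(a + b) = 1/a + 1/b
B

A: fails at (3, 7) — LHS = 1/21, RHS = -20/21.
B: holds — e.g. at (3, 4), both sides equal ln(12) ≈ 2.485.
C: fails at (5, 5) — LHS = 1/10, RHS = 2/5.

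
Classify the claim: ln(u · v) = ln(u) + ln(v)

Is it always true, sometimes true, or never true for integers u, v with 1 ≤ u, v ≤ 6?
The identity holds for every pair in the range. For instance at (u, v) = (6, 5): both sides equal ln(30) ≈ 3.401.

Answer: Always true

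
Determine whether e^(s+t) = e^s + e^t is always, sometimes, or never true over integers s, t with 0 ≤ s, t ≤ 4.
Never true

The claim fails for every pair in the range. For instance at (s, t) = (2, 1): LHS = e^3 ≈ 20.09, RHS = e + e^2 ≈ 10.11.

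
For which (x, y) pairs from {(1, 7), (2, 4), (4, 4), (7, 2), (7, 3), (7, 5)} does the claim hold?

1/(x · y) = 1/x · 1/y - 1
None

Testing each pair:
(1, 7): LHS = 1/7, RHS = -6/7 → fails
(2, 4): LHS = 1/8, RHS = -7/8 → fails
(4, 4): LHS = 1/16, RHS = -15/16 → fails
(7, 2): LHS = 1/14, RHS = -13/14 → fails
(7, 3): LHS = 1/21, RHS = -20/21 → fails
(7, 5): LHS = 1/35, RHS = -34/35 → fails

No pair satisfies the claim.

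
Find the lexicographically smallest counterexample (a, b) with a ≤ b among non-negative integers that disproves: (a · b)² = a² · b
(a, b) = (1, 2)

Substituting (1, 2) into the claim:
LHS = (1 · 2)² = 4
RHS = 1² · 2 = 2

Since LHS ≠ RHS, this pair disproves the claim, and no lexicographically smaller pair (a ≤ b, non-negative integers) does.

For instance (2, 3) is also a counterexample (LHS = 36, RHS = 12), but it's lexicographically larger.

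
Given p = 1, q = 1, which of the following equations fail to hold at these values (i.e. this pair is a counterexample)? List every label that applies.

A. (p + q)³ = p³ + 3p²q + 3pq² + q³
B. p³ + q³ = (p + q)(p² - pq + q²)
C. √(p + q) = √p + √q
C

Evaluating each claim at the given values:
A. LHS = 8, RHS = 8 → holds here (LHS = RHS)
B. LHS = 2, RHS = 2 → holds here (LHS = RHS)
C. LHS = √(2) ≈ 1.414, RHS = 2 → fails here (LHS ≠ RHS)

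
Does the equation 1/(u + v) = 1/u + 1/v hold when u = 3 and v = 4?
Substituting u = 3, v = 4:

LHS = 1/(3 + 4) = 1/7
RHS = 1/3 + 1/4 = 7/12

LHS ≠ RHS, so the equation does not hold at this point.

Answer: Fails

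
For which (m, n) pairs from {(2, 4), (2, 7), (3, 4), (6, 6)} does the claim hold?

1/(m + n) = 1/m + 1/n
Testing each pair:
(2, 4): LHS = 1/6, RHS = 3/4 → fails
(2, 7): LHS = 1/9, RHS = 9/14 → fails
(3, 4): LHS = 1/7, RHS = 7/12 → fails
(6, 6): LHS = 1/12, RHS = 1/3 → fails

No pair satisfies the claim.

Answer: None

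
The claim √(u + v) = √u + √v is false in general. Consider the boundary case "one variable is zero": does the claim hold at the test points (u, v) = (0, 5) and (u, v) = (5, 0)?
At (0, 5): LHS = √(5) ≈ 2.236, RHS = √(5) ≈ 2.236 → equal
At (5, 0): LHS = √(5) ≈ 2.236, RHS = √(5) ≈ 2.236 → equal

So the claim does hold at both of these boundary points, even though it is not an identity.

Answer: Yes, holds at both test points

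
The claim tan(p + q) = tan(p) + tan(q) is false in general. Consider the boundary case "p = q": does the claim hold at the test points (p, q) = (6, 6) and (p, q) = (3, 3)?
At (6, 6): LHS = tan(12) ≈ -0.6359 ≠ RHS = 2·tan(6) ≈ -0.582
At (3, 3): LHS = tan(6) ≈ -0.291 ≠ RHS = 2·tan(3) ≈ -0.2851

Answer: No, fails at both test points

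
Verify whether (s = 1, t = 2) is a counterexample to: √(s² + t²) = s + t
Yes

Substituting s = 1, t = 2:
LHS = √(1² + 2²) = √(5) ≈ 2.236
RHS = 1 + 2 = 3

Since LHS ≠ RHS, this pair disproves the claim.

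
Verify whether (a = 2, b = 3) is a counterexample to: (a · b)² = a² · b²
No

Substituting a = 2, b = 3:
LHS = (2 · 3)² = 36
RHS = 2² · 3² = 36

The sides agree, so this pair does not disprove the claim.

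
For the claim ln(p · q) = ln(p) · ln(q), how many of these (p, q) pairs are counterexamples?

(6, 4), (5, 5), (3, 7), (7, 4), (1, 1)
4

Testing each pair:
(6, 4): LHS = ln(24) ≈ 3.178, RHS = ln(4)·ln(6) ≈ 2.484 → counterexample
(5, 5): LHS = ln(25) ≈ 3.219, RHS = ln(5)² ≈ 2.59 → counterexample
(3, 7): LHS = ln(21) ≈ 3.045, RHS = ln(3)·ln(7) ≈ 2.138 → counterexample
(7, 4): LHS = ln(28) ≈ 3.332, RHS = ln(4)·ln(7) ≈ 2.698 → counterexample
(1, 1): LHS = 0, RHS = 0 → satisfies claim

That makes 4 counterexamples.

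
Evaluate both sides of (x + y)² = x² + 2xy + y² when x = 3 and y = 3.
LHS = (3 + 3)² = 36
RHS = 3² + 2·3·3 + 3² = 36

LHS = RHS: the two sides agree.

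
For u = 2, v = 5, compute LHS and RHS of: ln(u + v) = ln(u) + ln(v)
LHS = ln(2 + 5) = ln(7) ≈ 1.946
RHS = ln(2) + ln(5) ≈ 2.303

LHS ≠ RHS (they differ by about 0.3567), so the equation does not hold here.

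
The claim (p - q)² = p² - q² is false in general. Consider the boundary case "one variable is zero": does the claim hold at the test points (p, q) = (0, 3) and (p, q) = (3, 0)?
At (0, 3): LHS = 9 ≠ RHS = -9
At (3, 0): LHS = 9, RHS = 9 → equal

Answer: Only at (3, 0)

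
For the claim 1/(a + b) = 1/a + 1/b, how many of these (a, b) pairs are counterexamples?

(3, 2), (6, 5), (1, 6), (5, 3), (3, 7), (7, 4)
Testing each pair:
(3, 2): LHS = 1/5, RHS = 5/6 → counterexample
(6, 5): LHS = 1/11, RHS = 11/30 → counterexample
(1, 6): LHS = 1/7, RHS = 7/6 → counterexample
(5, 3): LHS = 1/8, RHS = 8/15 → counterexample
(3, 7): LHS = 1/10, RHS = 10/21 → counterexample
(7, 4): LHS = 1/11, RHS = 11/28 → counterexample

That makes 6 counterexamples.

Answer: 6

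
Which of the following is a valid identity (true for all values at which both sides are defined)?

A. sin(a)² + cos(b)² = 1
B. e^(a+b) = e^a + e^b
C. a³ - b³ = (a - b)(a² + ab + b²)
C

A: fails at (2, 4) — LHS = cos(4)² + sin(2)² ≈ 1.254, RHS = 1.
B: fails at (2, 3) — LHS = e^5 ≈ 148.4, RHS = e^2 + e^3 ≈ 27.47.
C: holds — e.g. at (4, 5), both sides equal -61.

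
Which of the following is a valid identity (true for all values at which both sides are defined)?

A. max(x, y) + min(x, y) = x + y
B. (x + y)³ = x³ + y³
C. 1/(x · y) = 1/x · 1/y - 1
A

A: holds — e.g. at (2, 2), both sides equal 4.
B: fails at (2, 7) — LHS = 729, RHS = 351.
C: fails at (4, 4) — LHS = 1/16, RHS = -15/16.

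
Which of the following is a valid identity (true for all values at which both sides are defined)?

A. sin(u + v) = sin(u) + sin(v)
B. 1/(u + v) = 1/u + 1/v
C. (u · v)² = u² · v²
A: fails at (3, 3) — LHS = sin(6) ≈ -0.2794, RHS = 2·sin(3) ≈ 0.2822.
B: fails at (1, 3) — LHS = 1/4, RHS = 4/3.
C: holds — e.g. at (3, 5), both sides equal 225.

Answer: C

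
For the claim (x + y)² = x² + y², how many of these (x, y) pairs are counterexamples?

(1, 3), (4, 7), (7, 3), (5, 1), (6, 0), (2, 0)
Testing each pair:
(1, 3): LHS = 16, RHS = 10 → counterexample
(4, 7): LHS = 121, RHS = 65 → counterexample
(7, 3): LHS = 100, RHS = 58 → counterexample
(5, 1): LHS = 36, RHS = 26 → counterexample
(6, 0): LHS = 36, RHS = 36 → satisfies claim
(2, 0): LHS = 4, RHS = 4 → satisfies claim

That makes 4 counterexamples.

Answer: 4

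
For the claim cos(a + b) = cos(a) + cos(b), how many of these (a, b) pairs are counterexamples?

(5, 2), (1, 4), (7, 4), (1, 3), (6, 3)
Testing each pair:
(5, 2): LHS = cos(7) ≈ 0.7539, RHS = cos(2) + cos(5) ≈ -0.1325 → counterexample
(1, 4): LHS = cos(5) ≈ 0.2837, RHS = cos(4) + cos(1) ≈ -0.1133 → counterexample
(7, 4): LHS = cos(11) ≈ 0.004426, RHS = cos(4) + cos(7) ≈ 0.1003 → counterexample
(1, 3): LHS = cos(4) ≈ -0.6536, RHS = cos(3) + cos(1) ≈ -0.4497 → counterexample
(6, 3): LHS = cos(9) ≈ -0.9111, RHS = cos(3) + cos(6) ≈ -0.02982 → counterexample

That makes 5 counterexamples.

Answer: 5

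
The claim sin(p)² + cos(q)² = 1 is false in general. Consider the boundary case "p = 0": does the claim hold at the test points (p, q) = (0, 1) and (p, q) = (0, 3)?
At (0, 1): LHS = cos(1)² ≈ 0.2919 ≠ RHS = 1
At (0, 3): LHS = cos(3)² ≈ 0.9801 ≠ RHS = 1

Answer: No, fails at both test points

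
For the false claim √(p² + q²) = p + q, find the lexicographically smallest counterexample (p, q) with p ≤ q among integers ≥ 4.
(p, q) = (4, 4)

Substituting (4, 4) into the claim:
LHS = √(4² + 4²) = 4·√(2) ≈ 5.657
RHS = 4 + 4 = 8

Since LHS ≠ RHS, this pair disproves the claim, and no lexicographically smaller pair (p ≤ q, integers ≥ 4) does.

For instance (7, 7) is also a counterexample (LHS = 7·√(2) ≈ 9.899, RHS = 14), but it's lexicographically larger.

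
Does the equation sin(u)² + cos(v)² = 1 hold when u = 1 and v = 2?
Fails

Substituting u = 1, v = 2:

LHS = sin(1)² + cos(2)² ≈ 0.8813
RHS = 1

LHS ≠ RHS, so the equation does not hold at this point.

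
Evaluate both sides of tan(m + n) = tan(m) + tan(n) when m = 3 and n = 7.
LHS = tan(3 + 7) = tan(10) ≈ 0.6484
RHS = tan(3) + tan(7) ≈ 0.7289

LHS ≠ RHS (they differ by about 0.08054), so the equation does not hold here.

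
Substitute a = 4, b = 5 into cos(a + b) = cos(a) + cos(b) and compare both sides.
LHS = cos(4 + 5) = cos(9) ≈ -0.9111
RHS = cos(4) + cos(5) ≈ -0.37

LHS ≠ RHS (they differ by about 0.5411), so the equation does not hold here.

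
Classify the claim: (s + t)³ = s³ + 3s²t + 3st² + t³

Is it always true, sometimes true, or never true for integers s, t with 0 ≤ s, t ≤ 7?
The identity holds for every pair in the range. For instance at (s, t) = (0, 6): both sides equal 216.

Answer: Always true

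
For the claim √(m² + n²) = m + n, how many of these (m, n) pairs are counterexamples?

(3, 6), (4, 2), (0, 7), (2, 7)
3

Testing each pair:
(3, 6): LHS = 3·√(5) ≈ 6.708, RHS = 9 → counterexample
(4, 2): LHS = 2·√(5) ≈ 4.472, RHS = 6 → counterexample
(0, 7): LHS = 7, RHS = 7 → satisfies claim
(2, 7): LHS = √(53) ≈ 7.28, RHS = 9 → counterexample

That makes 3 counterexamples.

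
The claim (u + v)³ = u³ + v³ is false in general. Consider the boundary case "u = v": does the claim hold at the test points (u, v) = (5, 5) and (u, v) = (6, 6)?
No, fails at both test points

At (5, 5): LHS = 1000 ≠ RHS = 250
At (6, 6): LHS = 1728 ≠ RHS = 432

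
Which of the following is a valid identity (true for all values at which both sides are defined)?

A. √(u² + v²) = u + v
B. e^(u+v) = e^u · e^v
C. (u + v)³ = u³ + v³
A: fails at (1, 5) — LHS = √(26) ≈ 5.099, RHS = 6.
B: holds — e.g. at (5, 5), both sides equal e^10 ≈ 22026.5.
C: fails at (2, 2) — LHS = 64, RHS = 16.

Answer: B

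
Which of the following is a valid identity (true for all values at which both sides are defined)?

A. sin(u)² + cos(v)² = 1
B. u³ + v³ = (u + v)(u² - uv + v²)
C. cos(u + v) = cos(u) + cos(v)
A: fails at (2, 5) — LHS = cos(5)² + sin(2)² ≈ 0.9073, RHS = 1.
B: holds — e.g. at (2, 5), both sides equal 133.
C: fails at (3, 3) — LHS = cos(6) ≈ 0.9602, RHS = 2·cos(3) ≈ -1.98.

Answer: B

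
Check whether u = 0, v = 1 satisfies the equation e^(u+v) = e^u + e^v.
Fails

Substituting u = 0, v = 1:

LHS = e^(0+1) = e ≈ 2.718
RHS = e^0 + e^1 = 1 + e ≈ 3.718

LHS ≠ RHS, so the equation does not hold at this point.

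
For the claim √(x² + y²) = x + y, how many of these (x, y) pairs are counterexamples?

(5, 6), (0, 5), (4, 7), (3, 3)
Testing each pair:
(5, 6): LHS = √(61) ≈ 7.81, RHS = 11 → counterexample
(0, 5): LHS = 5, RHS = 5 → satisfies claim
(4, 7): LHS = √(65) ≈ 8.062, RHS = 11 → counterexample
(3, 3): LHS = 3·√(2) ≈ 4.243, RHS = 6 → counterexample

That makes 3 counterexamples.

Answer: 3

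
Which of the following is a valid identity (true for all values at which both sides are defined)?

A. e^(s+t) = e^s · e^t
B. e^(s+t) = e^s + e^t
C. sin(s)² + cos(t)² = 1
A: holds — e.g. at (6, 7), both sides equal e^13 ≈ 442413.4.
B: fails at (2, 4) — LHS = e^6 ≈ 403.4, RHS = e^2 + e^4 ≈ 61.99.
C: fails at (1, 3) — LHS = sin(1)² + cos(3)² ≈ 1.688, RHS = 1.

Answer: A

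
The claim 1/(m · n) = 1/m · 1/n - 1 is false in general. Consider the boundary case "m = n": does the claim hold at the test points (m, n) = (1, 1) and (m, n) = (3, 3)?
At (1, 1): LHS = 1 ≠ RHS = 0
At (3, 3): LHS = 1/9 ≠ RHS = -8/9

Answer: No, fails at both test points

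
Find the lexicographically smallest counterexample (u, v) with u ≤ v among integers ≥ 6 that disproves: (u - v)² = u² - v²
At (6, 6): both sides equal 0, so it holds there.

Substituting (6, 7) into the claim:
LHS = (6 - 7)² = 1
RHS = 6² - 7² = -13

Since LHS ≠ RHS, this pair disproves the claim, and no lexicographically smaller pair (u ≤ v, integers ≥ 6) does.

For instance (12, 13) is also a counterexample (LHS = 1, RHS = -25), but it's lexicographically larger.

Answer: (u, v) = (6, 7)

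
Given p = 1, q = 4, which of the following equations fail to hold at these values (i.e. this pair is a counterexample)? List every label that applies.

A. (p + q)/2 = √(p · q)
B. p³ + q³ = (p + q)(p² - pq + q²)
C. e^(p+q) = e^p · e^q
A

Evaluating each claim at the given values:
A. LHS = 5/2, RHS = 2 → fails here (LHS ≠ RHS)
B. LHS = 65, RHS = 65 → holds here (LHS = RHS)
C. LHS = e^5 ≈ 148.4, RHS = e^5 ≈ 148.4 → holds here (LHS = RHS)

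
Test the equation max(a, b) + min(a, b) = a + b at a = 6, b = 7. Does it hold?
Substituting a = 6, b = 7:

LHS = max(6, 7) + min(6, 7) = 13
RHS = 6 + 7 = 13

LHS = RHS, so the equation holds at this point.

Answer: Holds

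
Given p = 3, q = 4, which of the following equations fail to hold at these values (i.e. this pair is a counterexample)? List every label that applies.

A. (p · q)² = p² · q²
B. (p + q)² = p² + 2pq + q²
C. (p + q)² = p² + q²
C

Evaluating each claim at the given values:
A. LHS = 144, RHS = 144 → holds here (LHS = RHS)
B. LHS = 49, RHS = 49 → holds here (LHS = RHS)
C. LHS = 49, RHS = 25 → fails here (LHS ≠ RHS)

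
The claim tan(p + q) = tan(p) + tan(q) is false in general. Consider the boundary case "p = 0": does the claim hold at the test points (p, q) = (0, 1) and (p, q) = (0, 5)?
At (0, 1): LHS = tan(1) ≈ 1.557, RHS = tan(1) ≈ 1.557 → equal
At (0, 5): LHS = tan(5) ≈ -3.381, RHS = tan(5) ≈ -3.381 → equal

So the claim does hold at both of these boundary points, even though it is not an identity.

Answer: Yes, holds at both test points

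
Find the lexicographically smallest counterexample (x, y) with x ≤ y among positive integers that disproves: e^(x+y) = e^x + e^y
Substituting (1, 1) into the claim:
LHS = e^(1+1) = e^2 ≈ 7.389
RHS = e^1 + e^1 = 2·e ≈ 5.437

Since LHS ≠ RHS, this pair disproves the claim, and no lexicographically smaller pair (x ≤ y, positive integers) does.

For instance (1, 7) is also a counterexample (LHS = e^8 ≈ 2981, RHS = e + e^7 ≈ 1099), but it's lexicographically larger.

Answer: (x, y) = (1, 1)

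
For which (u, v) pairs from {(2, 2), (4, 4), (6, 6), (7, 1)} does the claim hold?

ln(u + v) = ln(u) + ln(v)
Testing each pair:
(2, 2): LHS = ln(4) ≈ 1.386, RHS = 2·ln(2) ≈ 1.386 → holds
(4, 4): LHS = ln(8) ≈ 2.079, RHS = 2·ln(4) ≈ 2.773 → fails
(6, 6): LHS = ln(12) ≈ 2.485, RHS = 2·ln(6) ≈ 3.584 → fails
(7, 1): LHS = ln(8) ≈ 2.079, RHS = ln(7) ≈ 1.946 → fails

1 of 4 pairs satisfies the claim.

Answer: (2, 2)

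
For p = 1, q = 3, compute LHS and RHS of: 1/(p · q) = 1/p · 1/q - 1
LHS = 1/(1 · 3) = 1/3
RHS = 1/1 · 1/3 - 1 = -2/3

LHS ≠ RHS, so the equation does not hold here.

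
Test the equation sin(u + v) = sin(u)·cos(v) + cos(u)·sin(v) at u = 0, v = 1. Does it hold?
Substituting u = 0, v = 1:

LHS = sin(0 + 1) = sin(1) ≈ 0.8415
RHS = sin(0)·cos(1) + cos(0)·sin(1) = sin(1) ≈ 0.8415

LHS = RHS, so the equation holds at this point.

Answer: Holds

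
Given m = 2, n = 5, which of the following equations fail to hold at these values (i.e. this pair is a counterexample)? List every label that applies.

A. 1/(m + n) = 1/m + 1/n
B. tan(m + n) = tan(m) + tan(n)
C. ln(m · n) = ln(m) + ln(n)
Evaluating each claim at the given values:
A. LHS = 1/7, RHS = 7/10 → fails here (LHS ≠ RHS)
B. LHS = tan(7) ≈ 0.8714, RHS = tan(5) + tan(2) ≈ -5.566 → fails here (LHS ≠ RHS)
C. LHS = ln(10) ≈ 2.303, RHS = ln(2) + ln(5) ≈ 2.303 → holds here (LHS = RHS)

Answer: A, B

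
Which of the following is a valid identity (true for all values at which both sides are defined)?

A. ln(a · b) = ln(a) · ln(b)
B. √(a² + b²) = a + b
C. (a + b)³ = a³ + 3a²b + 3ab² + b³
A: fails at (5, 5) — LHS = ln(25) ≈ 3.219, RHS = ln(5)² ≈ 2.59.
B: fails at (2, 3) — LHS = √(13) ≈ 3.606, RHS = 5.
C: holds — e.g. at (4, 5), both sides equal 729.

Answer: C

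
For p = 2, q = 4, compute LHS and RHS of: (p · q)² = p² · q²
LHS = (2 · 4)² = 64
RHS = 2² · 4² = 64

LHS = RHS: the two sides agree.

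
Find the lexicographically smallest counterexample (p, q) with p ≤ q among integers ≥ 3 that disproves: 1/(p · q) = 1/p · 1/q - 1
(p, q) = (3, 3)

Substituting (3, 3) into the claim:
LHS = 1/(3 · 3) = 1/9
RHS = 1/3 · 1/3 - 1 = -8/9

Since LHS ≠ RHS, this pair disproves the claim, and no lexicographically smaller pair (p ≤ q, integers ≥ 3) does.

For instance (5, 5) is also a counterexample (LHS = 1/25, RHS = -24/25), but it's lexicographically larger.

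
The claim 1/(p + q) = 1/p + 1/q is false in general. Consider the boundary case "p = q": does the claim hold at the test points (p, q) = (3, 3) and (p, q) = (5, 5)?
No, fails at both test points

At (3, 3): LHS = 1/6 ≠ RHS = 2/3
At (5, 5): LHS = 1/10 ≠ RHS = 2/5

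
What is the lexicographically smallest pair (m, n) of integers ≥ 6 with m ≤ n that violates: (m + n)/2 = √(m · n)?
Substituting (6, 7) into the claim:
LHS = (6 + 7)/2 = 13/2
RHS = √(6 · 7) = √(42) ≈ 6.481

Since LHS ≠ RHS, this pair disproves the claim, and no lexicographically smaller pair (m ≤ n, integers ≥ 6) does.

For instance (7, 10) is also a counterexample (LHS = 17/2, RHS = √(70) ≈ 8.367), but it's lexicographically larger.

Answer: (m, n) = (6, 7)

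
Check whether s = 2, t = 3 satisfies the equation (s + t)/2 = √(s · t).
Fails

Substituting s = 2, t = 3:

LHS = (2 + 3)/2 = 5/2
RHS = √(2 · 3) = √(6) ≈ 2.449

LHS ≠ RHS, so the equation does not hold at this point.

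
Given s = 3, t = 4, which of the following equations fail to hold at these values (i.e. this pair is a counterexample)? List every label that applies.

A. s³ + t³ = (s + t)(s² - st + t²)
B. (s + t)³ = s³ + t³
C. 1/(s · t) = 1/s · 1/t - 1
Evaluating each claim at the given values:
A. LHS = 91, RHS = 91 → holds here (LHS = RHS)
B. LHS = 343, RHS = 91 → fails here (LHS ≠ RHS)
C. LHS = 1/12, RHS = -11/12 → fails here (LHS ≠ RHS)

Answer: B, C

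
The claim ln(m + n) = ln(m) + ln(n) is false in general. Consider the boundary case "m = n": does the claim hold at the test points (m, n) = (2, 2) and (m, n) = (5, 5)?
At (2, 2): LHS = ln(4) ≈ 1.386, RHS = 2·ln(2) ≈ 1.386 → equal
At (5, 5): LHS = ln(10) ≈ 2.303 ≠ RHS = 2·ln(5) ≈ 3.219

Answer: Only at (2, 2)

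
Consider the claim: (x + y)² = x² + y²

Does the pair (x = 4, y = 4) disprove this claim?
Substituting x = 4, y = 4:
LHS = (4 + 4)² = 64
RHS = 4² + 4² = 32

Since LHS ≠ RHS, this pair disproves the claim.

Answer: Yes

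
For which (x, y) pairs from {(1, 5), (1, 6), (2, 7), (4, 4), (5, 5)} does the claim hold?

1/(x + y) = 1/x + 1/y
Testing each pair:
(1, 5): LHS = 1/6, RHS = 6/5 → fails
(1, 6): LHS = 1/7, RHS = 7/6 → fails
(2, 7): LHS = 1/9, RHS = 9/14 → fails
(4, 4): LHS = 1/8, RHS = 1/2 → fails
(5, 5): LHS = 1/10, RHS = 2/5 → fails

No pair satisfies the claim.

Answer: None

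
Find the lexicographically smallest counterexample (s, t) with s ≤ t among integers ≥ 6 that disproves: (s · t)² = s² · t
Substituting (6, 6) into the claim:
LHS = (6 · 6)² = 1296
RHS = 6² · 6 = 216

Since LHS ≠ RHS, this pair disproves the claim, and no lexicographically smaller pair (s ≤ t, integers ≥ 6) does.

For instance (11, 13) is also a counterexample (LHS = 20449, RHS = 1573), but it's lexicographically larger.

Answer: (s, t) = (6, 6)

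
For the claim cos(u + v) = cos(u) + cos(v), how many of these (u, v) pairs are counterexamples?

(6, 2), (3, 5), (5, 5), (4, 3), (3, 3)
Testing each pair:
(6, 2): LHS = cos(8) ≈ -0.1455, RHS = cos(2) + cos(6) ≈ 0.544 → counterexample
(3, 5): LHS = cos(8) ≈ -0.1455, RHS = cos(3) + cos(5) ≈ -0.7063 → counterexample
(5, 5): LHS = cos(10) ≈ -0.8391, RHS = 2·cos(5) ≈ 0.5673 → counterexample
(4, 3): LHS = cos(7) ≈ 0.7539, RHS = cos(3) + cos(4) ≈ -1.644 → counterexample
(3, 3): LHS = cos(6) ≈ 0.9602, RHS = 2·cos(3) ≈ -1.98 → counterexample

That makes 5 counterexamples.

Answer: 5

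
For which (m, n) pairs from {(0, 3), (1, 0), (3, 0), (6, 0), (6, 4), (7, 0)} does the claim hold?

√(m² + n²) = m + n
Testing each pair:
(0, 3): LHS = 3, RHS = 3 → holds
(1, 0): LHS = 1, RHS = 1 → holds
(3, 0): LHS = 3, RHS = 3 → holds
(6, 0): LHS = 6, RHS = 6 → holds
(6, 4): LHS = 2·√(13) ≈ 7.211, RHS = 10 → fails
(7, 0): LHS = 7, RHS = 7 → holds

5 of 6 pairs satisfy the claim.

Answer: (0, 3), (1, 0), (3, 0), (6, 0), (7, 0)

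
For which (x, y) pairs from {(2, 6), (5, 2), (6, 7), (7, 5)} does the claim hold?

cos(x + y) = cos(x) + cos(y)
Testing each pair:
(2, 6): LHS = cos(8) ≈ -0.1455, RHS = cos(2) + cos(6) ≈ 0.544 → fails
(5, 2): LHS = cos(7) ≈ 0.7539, RHS = cos(2) + cos(5) ≈ -0.1325 → fails
(6, 7): LHS = cos(13) ≈ 0.9074, RHS = cos(7) + cos(6) ≈ 1.714 → fails
(7, 5): LHS = cos(12) ≈ 0.8439, RHS = cos(5) + cos(7) ≈ 1.038 → fails

No pair satisfies the claim.

Answer: None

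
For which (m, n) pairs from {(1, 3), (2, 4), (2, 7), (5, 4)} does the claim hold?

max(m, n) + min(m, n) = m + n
All pairs

Testing each pair:
(1, 3): LHS = 4, RHS = 4 → holds
(2, 4): LHS = 6, RHS = 6 → holds
(2, 7): LHS = 9, RHS = 9 → holds
(5, 4): LHS = 9, RHS = 9 → holds

Every pair satisfies the claim.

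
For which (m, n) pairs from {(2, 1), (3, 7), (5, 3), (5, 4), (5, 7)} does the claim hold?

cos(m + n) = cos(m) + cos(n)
None

Testing each pair:
(2, 1): LHS = cos(3) ≈ -0.99, RHS = cos(2) + cos(1) ≈ 0.1242 → fails
(3, 7): LHS = cos(10) ≈ -0.8391, RHS = cos(3) + cos(7) ≈ -0.2361 → fails
(5, 3): LHS = cos(8) ≈ -0.1455, RHS = cos(3) + cos(5) ≈ -0.7063 → fails
(5, 4): LHS = cos(9) ≈ -0.9111, RHS = cos(4) + cos(5) ≈ -0.37 → fails
(5, 7): LHS = cos(12) ≈ 0.8439, RHS = cos(5) + cos(7) ≈ 1.038 → fails

No pair satisfies the claim.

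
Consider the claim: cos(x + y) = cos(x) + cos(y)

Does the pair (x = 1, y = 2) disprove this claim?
Substituting x = 1, y = 2:
LHS = cos(1 + 2) = cos(3) ≈ -0.99
RHS = cos(1) + cos(2) ≈ 0.1242

Since LHS ≠ RHS, this pair disproves the claim.

Answer: Yes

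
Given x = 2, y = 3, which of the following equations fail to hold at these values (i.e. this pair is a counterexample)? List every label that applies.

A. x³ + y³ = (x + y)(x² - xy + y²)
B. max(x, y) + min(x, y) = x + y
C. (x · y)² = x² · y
C

Evaluating each claim at the given values:
A. LHS = 35, RHS = 35 → holds here (LHS = RHS)
B. LHS = 5, RHS = 5 → holds here (LHS = RHS)
C. LHS = 36, RHS = 12 → fails here (LHS ≠ RHS)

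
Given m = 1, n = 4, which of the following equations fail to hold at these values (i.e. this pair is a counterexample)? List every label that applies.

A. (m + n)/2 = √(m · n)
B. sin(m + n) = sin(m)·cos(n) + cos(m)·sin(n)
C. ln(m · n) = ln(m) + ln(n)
A

Evaluating each claim at the given values:
A. LHS = 5/2, RHS = 2 → fails here (LHS ≠ RHS)
B. LHS = sin(5) ≈ -0.9589, RHS = sin(1)·cos(4) + sin(4)·cos(1) ≈ -0.9589 → holds here (LHS = RHS)
C. LHS = ln(4) ≈ 1.386, RHS = ln(4) ≈ 1.386 → holds here (LHS = RHS)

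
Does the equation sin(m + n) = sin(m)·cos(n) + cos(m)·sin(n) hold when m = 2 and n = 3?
Holds

Substituting m = 2, n = 3:

LHS = sin(2 + 3) = sin(5) ≈ -0.9589
RHS = sin(2)·cos(3) + cos(2)·sin(3) = sin(2)·cos(3) + sin(3)·cos(2) ≈ -0.9589

LHS = RHS, so the equation holds at this point.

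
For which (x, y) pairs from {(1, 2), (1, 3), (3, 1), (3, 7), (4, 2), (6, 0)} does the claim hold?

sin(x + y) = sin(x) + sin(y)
Testing each pair:
(1, 2): LHS = sin(3) ≈ 0.1411, RHS = sin(1) + sin(2) ≈ 1.751 → fails
(1, 3): LHS = sin(4) ≈ -0.7568, RHS = sin(3) + sin(1) ≈ 0.9826 → fails
(3, 1): LHS = sin(4) ≈ -0.7568, RHS = sin(3) + sin(1) ≈ 0.9826 → fails
(3, 7): LHS = sin(10) ≈ -0.544, RHS = sin(3) + sin(7) ≈ 0.7981 → fails
(4, 2): LHS = sin(6) ≈ -0.2794, RHS = sin(4) + sin(2) ≈ 0.1525 → fails
(6, 0): LHS = sin(6) ≈ -0.2794, RHS = sin(6) ≈ -0.2794 → holds

1 of 6 pairs satisfies the claim.

Answer: (6, 0)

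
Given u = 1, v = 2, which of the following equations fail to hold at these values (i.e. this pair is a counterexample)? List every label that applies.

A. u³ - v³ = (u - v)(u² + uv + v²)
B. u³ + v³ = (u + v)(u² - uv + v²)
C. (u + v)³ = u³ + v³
Evaluating each claim at the given values:
A. LHS = -7, RHS = -7 → holds here (LHS = RHS)
B. LHS = 9, RHS = 9 → holds here (LHS = RHS)
C. LHS = 27, RHS = 9 → fails here (LHS ≠ RHS)

Answer: C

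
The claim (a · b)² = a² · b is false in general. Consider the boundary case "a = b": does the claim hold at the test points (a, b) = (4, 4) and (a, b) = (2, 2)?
No, fails at both test points

At (4, 4): LHS = 256 ≠ RHS = 64
At (2, 2): LHS = 16 ≠ RHS = 8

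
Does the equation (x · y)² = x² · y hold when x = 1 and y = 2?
Fails

Substituting x = 1, y = 2:

LHS = (1 · 2)² = 4
RHS = 1² · 2 = 2

LHS ≠ RHS, so the equation does not hold at this point.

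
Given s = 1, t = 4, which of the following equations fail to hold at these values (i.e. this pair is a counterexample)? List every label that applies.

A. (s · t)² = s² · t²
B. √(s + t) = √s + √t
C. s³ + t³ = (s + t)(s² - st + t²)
B

Evaluating each claim at the given values:
A. LHS = 16, RHS = 16 → holds here (LHS = RHS)
B. LHS = √(5) ≈ 2.236, RHS = 3 → fails here (LHS ≠ RHS)
C. LHS = 65, RHS = 65 → holds here (LHS = RHS)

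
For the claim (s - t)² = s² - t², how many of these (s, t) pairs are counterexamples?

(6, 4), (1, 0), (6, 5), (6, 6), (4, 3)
Testing each pair:
(6, 4): LHS = 4, RHS = 20 → counterexample
(1, 0): LHS = 1, RHS = 1 → satisfies claim
(6, 5): LHS = 1, RHS = 11 → counterexample
(6, 6): LHS = 0, RHS = 0 → satisfies claim
(4, 3): LHS = 1, RHS = 7 → counterexample

That makes 3 counterexamples.

Answer: 3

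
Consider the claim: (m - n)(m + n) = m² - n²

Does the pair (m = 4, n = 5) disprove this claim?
No

Substituting m = 4, n = 5:
LHS = (4 - 5)(4 + 5) = -9
RHS = 4² - 5² = -9

The sides agree, so this pair does not disprove the claim.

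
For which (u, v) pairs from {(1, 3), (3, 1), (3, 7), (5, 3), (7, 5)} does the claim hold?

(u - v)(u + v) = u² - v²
Testing each pair:
(1, 3): LHS = -8, RHS = -8 → holds
(3, 1): LHS = 8, RHS = 8 → holds
(3, 7): LHS = -40, RHS = -40 → holds
(5, 3): LHS = 16, RHS = 16 → holds
(7, 5): LHS = 24, RHS = 24 → holds

Every pair satisfies the claim.

Answer: All pairs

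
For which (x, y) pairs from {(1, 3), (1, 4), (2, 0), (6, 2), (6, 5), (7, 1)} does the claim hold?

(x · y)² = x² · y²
Testing each pair:
(1, 3): LHS = 9, RHS = 9 → holds
(1, 4): LHS = 16, RHS = 16 → holds
(2, 0): LHS = 0, RHS = 0 → holds
(6, 2): LHS = 144, RHS = 144 → holds
(6, 5): LHS = 900, RHS = 900 → holds
(7, 1): LHS = 49, RHS = 49 → holds

Every pair satisfies the claim.

Answer: All pairs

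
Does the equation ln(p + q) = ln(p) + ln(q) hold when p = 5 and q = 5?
Substituting p = 5, q = 5:

LHS = ln(5 + 5) = ln(10) ≈ 2.303
RHS = ln(5) + ln(5) = 2·ln(5) ≈ 3.219

LHS ≠ RHS, so the equation does not hold at this point.

Answer: Fails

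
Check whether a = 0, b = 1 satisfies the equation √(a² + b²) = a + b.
Holds

Substituting a = 0, b = 1:

LHS = √(0² + 1²) = 1
RHS = 0 + 1 = 1

LHS = RHS, so the equation holds at this point.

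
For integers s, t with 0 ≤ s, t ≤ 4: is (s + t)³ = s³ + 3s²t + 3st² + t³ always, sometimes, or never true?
The identity holds for every pair in the range. For instance at (s, t) = (0, 4): both sides equal 64.

Answer: Always true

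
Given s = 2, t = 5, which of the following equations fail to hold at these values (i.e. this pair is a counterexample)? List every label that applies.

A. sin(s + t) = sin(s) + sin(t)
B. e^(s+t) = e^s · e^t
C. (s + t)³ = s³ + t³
A, C

Evaluating each claim at the given values:
A. LHS = sin(7) ≈ 0.657, RHS = sin(5) + sin(2) ≈ -0.04963 → fails here (LHS ≠ RHS)
B. LHS = e^7 ≈ 1097, RHS = e^7 ≈ 1097 → holds here (LHS = RHS)
C. LHS = 343, RHS = 133 → fails here (LHS ≠ RHS)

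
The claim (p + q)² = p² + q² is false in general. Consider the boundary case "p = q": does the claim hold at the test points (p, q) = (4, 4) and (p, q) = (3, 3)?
At (4, 4): LHS = 64 ≠ RHS = 32
At (3, 3): LHS = 36 ≠ RHS = 18

Answer: No, fails at both test points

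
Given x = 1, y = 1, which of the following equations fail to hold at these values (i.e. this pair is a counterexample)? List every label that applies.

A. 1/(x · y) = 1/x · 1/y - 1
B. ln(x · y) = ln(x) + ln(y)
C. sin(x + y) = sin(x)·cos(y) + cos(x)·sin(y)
Evaluating each claim at the given values:
A. LHS = 1, RHS = 0 → fails here (LHS ≠ RHS)
B. LHS = 0, RHS = 0 → holds here (LHS = RHS)
C. LHS = sin(2) ≈ 0.9093, RHS = 2·sin(1)·cos(1) ≈ 0.9093 → holds here (LHS = RHS)

Answer: A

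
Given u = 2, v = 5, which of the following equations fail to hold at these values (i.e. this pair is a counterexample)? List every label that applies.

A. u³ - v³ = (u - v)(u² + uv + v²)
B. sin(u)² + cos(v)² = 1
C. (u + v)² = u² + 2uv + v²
B

Evaluating each claim at the given values:
A. LHS = -117, RHS = -117 → holds here (LHS = RHS)
B. LHS = cos(5)² + sin(2)² ≈ 0.9073, RHS = 1 → fails here (LHS ≠ RHS)
C. LHS = 49, RHS = 49 → holds here (LHS = RHS)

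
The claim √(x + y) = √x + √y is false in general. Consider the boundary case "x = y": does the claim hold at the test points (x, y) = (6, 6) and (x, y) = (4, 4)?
No, fails at both test points

At (6, 6): LHS = 2·√(3) ≈ 3.464 ≠ RHS = 2·√(6) ≈ 4.899
At (4, 4): LHS = 2·√(2) ≈ 2.828 ≠ RHS = 4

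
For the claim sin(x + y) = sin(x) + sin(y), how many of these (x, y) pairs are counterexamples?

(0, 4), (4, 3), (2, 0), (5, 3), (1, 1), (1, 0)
Testing each pair:
(0, 4): LHS = sin(4) ≈ -0.7568, RHS = sin(4) ≈ -0.7568 → satisfies claim
(4, 3): LHS = sin(7) ≈ 0.657, RHS = sin(4) + sin(3) ≈ -0.6157 → counterexample
(2, 0): LHS = sin(2) ≈ 0.9093, RHS = sin(2) ≈ 0.9093 → satisfies claim
(5, 3): LHS = sin(8) ≈ 0.9894, RHS = sin(5) + sin(3) ≈ -0.8178 → counterexample
(1, 1): LHS = sin(2) ≈ 0.9093, RHS = 2·sin(1) ≈ 1.683 → counterexample
(1, 0): LHS = sin(1) ≈ 0.8415, RHS = sin(1) ≈ 0.8415 → satisfies claim

That makes 3 counterexamples.

Answer: 3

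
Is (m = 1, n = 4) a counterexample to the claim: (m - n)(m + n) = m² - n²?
Substituting m = 1, n = 4:
LHS = (1 - 4)(1 + 4) = -15
RHS = 1² - 4² = -15

The sides agree, so this pair does not disprove the claim.

Answer: No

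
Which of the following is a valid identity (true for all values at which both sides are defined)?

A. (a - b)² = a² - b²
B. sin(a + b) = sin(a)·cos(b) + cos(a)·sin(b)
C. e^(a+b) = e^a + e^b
B

A: fails at (2, 7) — LHS = 25, RHS = -45.
B: holds — e.g. at (1, 3), both sides equal sin(4) ≈ -0.7568.
C: fails at (6, 7) — LHS = e^13 ≈ 442413.4, RHS = e^6 + e^7 ≈ 1500.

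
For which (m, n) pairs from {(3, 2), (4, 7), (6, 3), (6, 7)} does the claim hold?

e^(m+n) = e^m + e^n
Testing each pair:
(3, 2): LHS = e^5 ≈ 148.4, RHS = e^2 + e^3 ≈ 27.47 → fails
(4, 7): LHS = e^11 ≈ 59874.1, RHS = e^4 + e^7 ≈ 1151 → fails
(6, 3): LHS = e^9 ≈ 8103, RHS = e^3 + e^6 ≈ 423.5 → fails
(6, 7): LHS = e^13 ≈ 442413.4, RHS = e^6 + e^7 ≈ 1500 → fails

No pair satisfies the claim.

Answer: None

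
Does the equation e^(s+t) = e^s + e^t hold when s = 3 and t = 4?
Substituting s = 3, t = 4:

LHS = e^(3+4) = e^7 ≈ 1097
RHS = e^3 + e^4 ≈ 74.68

LHS ≠ RHS, so the equation does not hold at this point.

Answer: Fails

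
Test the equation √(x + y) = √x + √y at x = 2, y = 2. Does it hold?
Substituting x = 2, y = 2:

LHS = √(2 + 2) = 2
RHS = √2 + √2 = 2·√(2) ≈ 2.828

LHS ≠ RHS, so the equation does not hold at this point.

Answer: Fails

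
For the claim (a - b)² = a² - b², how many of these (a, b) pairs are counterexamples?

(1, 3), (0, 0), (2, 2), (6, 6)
Testing each pair:
(1, 3): LHS = 4, RHS = -8 → counterexample
(0, 0): LHS = 0, RHS = 0 → satisfies claim
(2, 2): LHS = 0, RHS = 0 → satisfies claim
(6, 6): LHS = 0, RHS = 0 → satisfies claim

That makes 1 counterexample.

Answer: 1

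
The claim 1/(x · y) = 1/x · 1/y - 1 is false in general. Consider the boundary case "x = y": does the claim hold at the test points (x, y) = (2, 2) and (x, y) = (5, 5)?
At (2, 2): LHS = 1/4 ≠ RHS = -3/4
At (5, 5): LHS = 1/25 ≠ RHS = -24/25

Answer: No, fails at both test points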